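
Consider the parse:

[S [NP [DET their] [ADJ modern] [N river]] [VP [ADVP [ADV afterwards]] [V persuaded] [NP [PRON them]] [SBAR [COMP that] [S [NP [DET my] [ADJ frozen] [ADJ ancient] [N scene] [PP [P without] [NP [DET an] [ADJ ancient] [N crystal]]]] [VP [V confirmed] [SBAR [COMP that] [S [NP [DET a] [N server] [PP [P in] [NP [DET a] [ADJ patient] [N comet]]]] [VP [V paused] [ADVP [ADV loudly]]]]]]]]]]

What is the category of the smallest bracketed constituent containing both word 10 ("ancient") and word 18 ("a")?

S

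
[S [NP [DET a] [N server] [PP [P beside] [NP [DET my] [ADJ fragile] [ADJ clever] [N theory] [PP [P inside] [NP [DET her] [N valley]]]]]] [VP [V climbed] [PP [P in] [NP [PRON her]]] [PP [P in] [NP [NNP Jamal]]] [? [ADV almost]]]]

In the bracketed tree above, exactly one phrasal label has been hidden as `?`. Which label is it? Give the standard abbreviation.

ADVP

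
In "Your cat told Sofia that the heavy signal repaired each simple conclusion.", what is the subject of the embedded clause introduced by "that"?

the heavy signal

In the embedded clause introduced by "that" the verb is "repaired"; the NP preceding it, "the heavy signal", is the subject.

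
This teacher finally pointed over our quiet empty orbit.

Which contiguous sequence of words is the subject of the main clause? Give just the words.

this teacher

In the main clause the verb is "pointed"; the NP preceding it, "this teacher", is the subject.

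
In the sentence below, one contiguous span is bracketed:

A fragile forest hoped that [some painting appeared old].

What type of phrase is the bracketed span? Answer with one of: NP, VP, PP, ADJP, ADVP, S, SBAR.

The bracketed span "some painting appeared old" is headed by "appeared", making it a clause (S).

S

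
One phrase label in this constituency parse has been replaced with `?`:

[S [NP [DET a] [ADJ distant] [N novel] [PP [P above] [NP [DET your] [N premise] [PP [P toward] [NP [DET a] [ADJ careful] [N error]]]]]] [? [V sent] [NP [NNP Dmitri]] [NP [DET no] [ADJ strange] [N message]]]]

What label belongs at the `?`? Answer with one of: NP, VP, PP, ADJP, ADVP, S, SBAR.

A constituent whose immediate children are V 'sent', NP, NP is a verb phrase: VP.

VP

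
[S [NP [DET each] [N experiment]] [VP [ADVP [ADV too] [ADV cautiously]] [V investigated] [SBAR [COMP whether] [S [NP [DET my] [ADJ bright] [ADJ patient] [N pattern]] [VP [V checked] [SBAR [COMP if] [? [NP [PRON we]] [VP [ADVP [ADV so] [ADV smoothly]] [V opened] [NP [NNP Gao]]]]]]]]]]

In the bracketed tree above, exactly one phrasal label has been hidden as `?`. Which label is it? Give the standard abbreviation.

S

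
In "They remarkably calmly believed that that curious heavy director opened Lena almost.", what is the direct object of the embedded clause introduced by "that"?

Lena

"opened" heads the VP of the embedded clause introduced by "that", and "Lena" is its direct object.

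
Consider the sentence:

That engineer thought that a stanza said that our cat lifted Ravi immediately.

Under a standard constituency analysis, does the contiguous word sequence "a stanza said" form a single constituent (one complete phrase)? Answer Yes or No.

No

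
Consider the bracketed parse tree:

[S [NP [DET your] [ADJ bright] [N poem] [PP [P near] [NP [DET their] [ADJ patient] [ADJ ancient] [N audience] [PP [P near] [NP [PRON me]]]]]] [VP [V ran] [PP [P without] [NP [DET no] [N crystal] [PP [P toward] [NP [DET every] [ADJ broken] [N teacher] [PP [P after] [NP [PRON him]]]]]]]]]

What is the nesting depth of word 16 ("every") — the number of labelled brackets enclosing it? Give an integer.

The word sits inside DET, which is inside NP, inside PP, inside NP, inside PP, inside VP, inside S — 7 brackets in all.

7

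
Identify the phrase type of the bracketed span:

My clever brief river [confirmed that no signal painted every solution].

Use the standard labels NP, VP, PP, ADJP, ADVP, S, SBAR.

VP

"confirmed" is the head of the bracketed span, so the span is a verb phrase: VP.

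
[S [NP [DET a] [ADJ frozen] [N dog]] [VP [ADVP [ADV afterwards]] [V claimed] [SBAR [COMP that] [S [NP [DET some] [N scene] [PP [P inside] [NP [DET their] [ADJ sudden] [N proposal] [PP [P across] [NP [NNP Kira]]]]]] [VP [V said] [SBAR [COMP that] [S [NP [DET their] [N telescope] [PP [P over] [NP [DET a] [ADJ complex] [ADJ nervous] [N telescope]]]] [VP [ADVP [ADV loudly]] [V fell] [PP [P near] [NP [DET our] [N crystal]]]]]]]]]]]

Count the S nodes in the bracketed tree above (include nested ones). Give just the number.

The S constituents are: [S a frozen dog afterwards claimed that some scene inside their sudden proposal across Kira said that their telescope over a complex nervous telescope loudly fell near our crystal]; [S some scene inside their sudden proposal across Kira said that their telescope over a complex nervous telescope loudly fell near our crystal]; [S their telescope over a complex nervous telescope loudly fell near our crystal]. Total: 3.

3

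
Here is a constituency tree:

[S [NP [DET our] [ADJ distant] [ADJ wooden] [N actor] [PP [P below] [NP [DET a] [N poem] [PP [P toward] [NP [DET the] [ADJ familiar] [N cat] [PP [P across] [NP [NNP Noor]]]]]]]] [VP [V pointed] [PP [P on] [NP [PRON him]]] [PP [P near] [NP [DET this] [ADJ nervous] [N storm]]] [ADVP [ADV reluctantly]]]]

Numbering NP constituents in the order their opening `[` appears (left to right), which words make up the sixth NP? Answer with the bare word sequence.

this nervous storm

The NP opening brackets appear, in order, over: "our distant wooden actor below a poem toward the familiar cat across Noor"; "a poem toward the familiar cat across Noor"; "the familiar cat across Noor"; "Noor"; "him"; "this nervous storm". The sixth one spans "this nervous storm".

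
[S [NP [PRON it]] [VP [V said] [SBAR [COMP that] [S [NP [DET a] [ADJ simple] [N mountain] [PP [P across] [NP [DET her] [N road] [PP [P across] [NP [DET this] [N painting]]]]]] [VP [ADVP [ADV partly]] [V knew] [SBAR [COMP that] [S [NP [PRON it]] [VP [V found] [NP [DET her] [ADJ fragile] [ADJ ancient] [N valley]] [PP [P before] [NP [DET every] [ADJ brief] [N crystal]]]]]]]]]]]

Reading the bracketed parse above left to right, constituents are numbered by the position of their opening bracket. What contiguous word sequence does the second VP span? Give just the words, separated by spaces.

partly knew that it found her fragile ancient valley before every brief crystal

The VP opening brackets appear, in order, over: "said that a simple mountain across her road across this painting partly knew that it found her fragile ancient valley before every brief crystal"; "partly knew that it found her fragile ancient valley before every brief crystal"; "found her fragile ancient valley before every brief crystal". The second one spans "partly knew that it found her fragile ancient valley before every brief crystal".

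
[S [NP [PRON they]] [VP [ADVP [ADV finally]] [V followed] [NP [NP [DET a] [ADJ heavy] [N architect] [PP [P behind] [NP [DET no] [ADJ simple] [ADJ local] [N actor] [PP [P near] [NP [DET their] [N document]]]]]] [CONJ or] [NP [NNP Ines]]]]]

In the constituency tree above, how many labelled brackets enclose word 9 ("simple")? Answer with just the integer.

The word sits inside ADJ, which is inside NP, inside PP, inside NP, inside NP, inside VP, inside S — 7 brackets in all.

7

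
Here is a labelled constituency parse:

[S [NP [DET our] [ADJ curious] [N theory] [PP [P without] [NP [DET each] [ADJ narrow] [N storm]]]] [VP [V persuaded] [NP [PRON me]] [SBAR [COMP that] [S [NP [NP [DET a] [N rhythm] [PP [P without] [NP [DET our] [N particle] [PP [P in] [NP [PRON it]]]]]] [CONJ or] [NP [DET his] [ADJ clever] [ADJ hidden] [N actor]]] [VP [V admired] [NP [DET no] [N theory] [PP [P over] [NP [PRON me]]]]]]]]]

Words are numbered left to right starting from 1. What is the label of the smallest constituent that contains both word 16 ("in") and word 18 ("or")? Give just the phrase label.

Word 16 lies under S → VP → SBAR → S → NP → NP → PP → NP → PP → P; word 18 lies under S → VP → SBAR → S → NP → CONJ. The lowest shared node is the NP.

NP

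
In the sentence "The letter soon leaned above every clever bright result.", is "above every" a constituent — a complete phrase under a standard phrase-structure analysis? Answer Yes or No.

The smallest constituent containing the whole sequence is the prepositional phrase [PP above every clever bright result], but the sequence is only part of it — it straddles the boundary between preposition "above" and noun phrase "every clever bright result".

No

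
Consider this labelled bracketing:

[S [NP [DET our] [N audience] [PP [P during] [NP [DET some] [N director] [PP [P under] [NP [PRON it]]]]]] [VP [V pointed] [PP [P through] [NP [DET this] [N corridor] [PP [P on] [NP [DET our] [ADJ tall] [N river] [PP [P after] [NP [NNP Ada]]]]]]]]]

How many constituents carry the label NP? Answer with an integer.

6

Scanning left to right, an opening `[NP` appears at word positions 1, 4, 7, 10, 13, 17 — 6 in total.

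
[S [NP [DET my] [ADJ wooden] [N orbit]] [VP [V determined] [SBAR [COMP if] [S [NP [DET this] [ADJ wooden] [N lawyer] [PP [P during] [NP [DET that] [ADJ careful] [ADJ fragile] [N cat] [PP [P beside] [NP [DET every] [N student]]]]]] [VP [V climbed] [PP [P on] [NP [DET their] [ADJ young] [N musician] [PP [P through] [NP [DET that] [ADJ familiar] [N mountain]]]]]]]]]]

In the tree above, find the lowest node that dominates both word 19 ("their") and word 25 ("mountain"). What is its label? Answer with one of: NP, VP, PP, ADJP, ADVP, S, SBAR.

NP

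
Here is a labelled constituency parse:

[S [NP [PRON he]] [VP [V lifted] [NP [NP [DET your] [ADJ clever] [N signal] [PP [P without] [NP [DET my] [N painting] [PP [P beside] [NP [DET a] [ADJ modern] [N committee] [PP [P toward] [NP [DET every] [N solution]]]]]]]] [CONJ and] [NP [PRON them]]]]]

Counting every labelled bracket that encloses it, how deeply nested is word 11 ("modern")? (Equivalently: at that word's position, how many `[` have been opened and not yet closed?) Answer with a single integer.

9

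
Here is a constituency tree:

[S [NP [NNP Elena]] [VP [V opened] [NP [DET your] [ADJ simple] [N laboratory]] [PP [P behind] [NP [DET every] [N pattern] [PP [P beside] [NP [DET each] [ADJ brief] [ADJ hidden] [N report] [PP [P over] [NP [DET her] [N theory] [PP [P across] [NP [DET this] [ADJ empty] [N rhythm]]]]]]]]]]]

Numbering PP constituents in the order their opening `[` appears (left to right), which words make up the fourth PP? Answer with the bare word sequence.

across this empty rhythm

In left-to-right order the PP constituents are "behind every pattern beside each brief hidden report over her theory across this empty rhythm"; "beside each brief hidden report over her theory across this empty rhythm"; "over her theory across this empty rhythm"; "across this empty rhythm". Number 4 is "across this empty rhythm".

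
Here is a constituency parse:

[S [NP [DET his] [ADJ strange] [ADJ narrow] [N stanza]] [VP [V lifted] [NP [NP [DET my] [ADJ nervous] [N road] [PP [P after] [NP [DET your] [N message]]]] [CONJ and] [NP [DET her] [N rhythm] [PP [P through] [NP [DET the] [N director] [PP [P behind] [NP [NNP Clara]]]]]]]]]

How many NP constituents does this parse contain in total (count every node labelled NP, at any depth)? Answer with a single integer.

7

Scanning left to right, an opening `[NP` appears at word positions 1, 6, 6, 10, 13, 16, 19 — 7 in total.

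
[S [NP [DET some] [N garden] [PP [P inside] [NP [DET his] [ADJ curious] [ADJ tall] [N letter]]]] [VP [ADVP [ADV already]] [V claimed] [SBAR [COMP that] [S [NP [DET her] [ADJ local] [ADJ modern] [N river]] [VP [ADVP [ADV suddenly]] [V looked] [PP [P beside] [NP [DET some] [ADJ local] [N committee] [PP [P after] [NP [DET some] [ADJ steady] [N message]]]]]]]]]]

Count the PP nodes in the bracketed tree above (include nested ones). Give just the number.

3

Listing each PP by its span: [PP inside his curious tall letter]; [PP beside some local committee after some steady message]; [PP after some steady message] — that makes 3.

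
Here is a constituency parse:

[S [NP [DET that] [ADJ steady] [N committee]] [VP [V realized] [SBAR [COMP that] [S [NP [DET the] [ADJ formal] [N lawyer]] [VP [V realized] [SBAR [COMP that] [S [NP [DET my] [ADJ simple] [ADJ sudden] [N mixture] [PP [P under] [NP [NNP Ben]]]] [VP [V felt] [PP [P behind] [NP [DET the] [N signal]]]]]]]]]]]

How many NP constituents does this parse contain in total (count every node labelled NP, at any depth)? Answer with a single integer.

Listing each NP by its span: [NP that steady committee]; [NP the formal lawyer]; [NP my simple sudden mixture under Ben]; [NP Ben]; [NP the signal] — that makes 5.

5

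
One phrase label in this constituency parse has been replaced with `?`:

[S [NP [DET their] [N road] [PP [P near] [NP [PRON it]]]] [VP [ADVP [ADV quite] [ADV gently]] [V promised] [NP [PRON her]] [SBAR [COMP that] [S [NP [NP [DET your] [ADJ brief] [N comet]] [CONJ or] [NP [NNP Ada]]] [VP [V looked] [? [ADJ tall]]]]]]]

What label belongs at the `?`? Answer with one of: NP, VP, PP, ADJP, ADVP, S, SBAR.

Looking at what the `?` directly dominates — ADJ 'tall' — this is an adjective phrase (ADJP).

ADJP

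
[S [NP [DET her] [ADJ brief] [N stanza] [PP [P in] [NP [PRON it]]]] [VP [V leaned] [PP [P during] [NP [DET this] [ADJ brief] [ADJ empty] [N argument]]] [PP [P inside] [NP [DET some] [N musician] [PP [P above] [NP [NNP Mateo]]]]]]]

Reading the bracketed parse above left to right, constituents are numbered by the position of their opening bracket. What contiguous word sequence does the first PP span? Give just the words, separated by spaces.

In left-to-right order the PP constituents are "in it"; "during this brief empty argument"; "inside some musician above Mateo"; "above Mateo". Number 1 is "in it".

in it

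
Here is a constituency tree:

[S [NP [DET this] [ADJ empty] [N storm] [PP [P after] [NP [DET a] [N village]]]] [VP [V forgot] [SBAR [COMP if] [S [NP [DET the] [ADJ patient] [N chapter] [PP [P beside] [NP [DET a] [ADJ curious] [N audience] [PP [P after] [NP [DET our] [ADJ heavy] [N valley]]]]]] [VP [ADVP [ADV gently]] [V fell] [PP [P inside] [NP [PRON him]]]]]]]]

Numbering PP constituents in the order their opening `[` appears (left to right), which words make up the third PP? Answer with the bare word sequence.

In left-to-right order the PP constituents are "after a village"; "beside a curious audience after our heavy valley"; "after our heavy valley"; "inside him". Number 3 is "after our heavy valley".

after our heavy valley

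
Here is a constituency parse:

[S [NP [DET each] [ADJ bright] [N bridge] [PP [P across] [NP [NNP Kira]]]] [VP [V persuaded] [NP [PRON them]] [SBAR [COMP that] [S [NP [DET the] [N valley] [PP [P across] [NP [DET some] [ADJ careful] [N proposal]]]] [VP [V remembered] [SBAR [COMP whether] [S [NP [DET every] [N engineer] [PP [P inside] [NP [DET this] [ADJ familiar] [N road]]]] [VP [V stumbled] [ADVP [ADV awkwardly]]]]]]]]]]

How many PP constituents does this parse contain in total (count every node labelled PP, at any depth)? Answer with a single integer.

The PP constituents are: [PP across Kira]; [PP across some careful proposal]; [PP inside this familiar road]. Total: 3.

3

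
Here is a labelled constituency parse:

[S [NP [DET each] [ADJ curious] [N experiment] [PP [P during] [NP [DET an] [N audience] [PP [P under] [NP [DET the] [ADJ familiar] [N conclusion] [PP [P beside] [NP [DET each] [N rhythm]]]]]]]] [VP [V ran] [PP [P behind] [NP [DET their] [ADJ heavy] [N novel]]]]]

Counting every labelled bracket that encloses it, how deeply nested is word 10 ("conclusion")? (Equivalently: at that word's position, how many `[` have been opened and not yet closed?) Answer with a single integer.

7

Path from the root down to the word: S → NP → PP → NP → PP → NP → N. That is 7 enclosing brackets.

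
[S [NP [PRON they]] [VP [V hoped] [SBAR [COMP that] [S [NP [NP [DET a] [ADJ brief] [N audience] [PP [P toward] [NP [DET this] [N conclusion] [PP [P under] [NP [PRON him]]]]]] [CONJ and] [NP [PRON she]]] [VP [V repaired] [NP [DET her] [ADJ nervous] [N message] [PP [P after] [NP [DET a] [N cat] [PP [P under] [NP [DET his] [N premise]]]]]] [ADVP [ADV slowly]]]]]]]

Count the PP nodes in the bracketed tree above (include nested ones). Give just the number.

The PP constituents are: [PP toward this conclusion under him]; [PP under him]; [PP after a cat under his premise]; [PP under his premise]. Total: 4.

4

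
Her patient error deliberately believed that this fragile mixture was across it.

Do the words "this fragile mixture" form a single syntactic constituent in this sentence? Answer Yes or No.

These words form the whole noun phrase headed by "mixture", so yes — one constituent.

Yes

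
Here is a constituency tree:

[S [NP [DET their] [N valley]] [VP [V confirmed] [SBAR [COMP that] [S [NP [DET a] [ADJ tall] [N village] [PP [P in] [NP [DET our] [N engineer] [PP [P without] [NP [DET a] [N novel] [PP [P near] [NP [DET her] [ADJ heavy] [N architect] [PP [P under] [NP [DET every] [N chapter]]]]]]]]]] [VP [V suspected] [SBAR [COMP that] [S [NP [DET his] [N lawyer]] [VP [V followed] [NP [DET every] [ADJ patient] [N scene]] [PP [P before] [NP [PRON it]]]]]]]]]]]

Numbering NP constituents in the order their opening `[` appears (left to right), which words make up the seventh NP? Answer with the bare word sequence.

In left-to-right order the NP constituents are "their valley"; "a tall village in our engineer without a novel near her heavy architect under every chapter"; "our engineer without a novel near her heavy architect under every chapter"; "a novel near her heavy architect under every chapter"; "her heavy architect under every chapter"; "every chapter"; "his lawyer"; "every patient scene"; "it". Number 7 is "his lawyer".

his lawyer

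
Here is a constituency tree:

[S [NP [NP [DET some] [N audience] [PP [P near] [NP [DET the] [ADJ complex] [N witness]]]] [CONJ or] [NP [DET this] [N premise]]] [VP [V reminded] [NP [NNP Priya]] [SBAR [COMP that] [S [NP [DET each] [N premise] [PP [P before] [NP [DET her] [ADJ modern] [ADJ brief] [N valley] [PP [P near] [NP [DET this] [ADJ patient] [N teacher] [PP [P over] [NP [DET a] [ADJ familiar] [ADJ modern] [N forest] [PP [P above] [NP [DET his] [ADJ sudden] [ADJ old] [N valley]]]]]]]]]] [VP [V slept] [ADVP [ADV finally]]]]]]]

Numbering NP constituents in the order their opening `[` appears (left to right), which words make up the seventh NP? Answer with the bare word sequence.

Opening `[NP` markers occur at word positions 1, 1, 4, 8, 11, 13, 16, 21, 25, 30; the seventh of these opens the constituent [NP her modern brief valley near this patient teacher over a familiar modern forest above his sudden old valley].

her modern brief valley near this patient teacher over a familiar modern forest above his sudden old valley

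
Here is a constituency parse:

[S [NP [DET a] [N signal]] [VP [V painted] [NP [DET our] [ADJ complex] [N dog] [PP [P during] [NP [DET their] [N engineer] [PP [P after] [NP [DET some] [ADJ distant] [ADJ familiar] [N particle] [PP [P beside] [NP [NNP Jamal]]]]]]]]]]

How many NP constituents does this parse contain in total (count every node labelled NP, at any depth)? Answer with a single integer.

5

The NP constituents are: [NP a signal]; [NP our complex dog during their engineer after some distant familiar particle beside Jamal]; [NP their engineer after some distant familiar particle beside Jamal]; [NP some distant familiar particle beside Jamal]; [NP Jamal]. Total: 5.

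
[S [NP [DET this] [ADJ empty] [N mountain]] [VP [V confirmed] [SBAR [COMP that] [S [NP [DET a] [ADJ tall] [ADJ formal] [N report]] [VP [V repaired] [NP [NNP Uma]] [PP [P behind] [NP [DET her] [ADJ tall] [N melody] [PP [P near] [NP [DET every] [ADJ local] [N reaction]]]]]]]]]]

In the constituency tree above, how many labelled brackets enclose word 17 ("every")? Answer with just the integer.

Path from the root down to the word: S → VP → SBAR → S → VP → PP → NP → PP → NP → DET. That is 10 enclosing brackets.

10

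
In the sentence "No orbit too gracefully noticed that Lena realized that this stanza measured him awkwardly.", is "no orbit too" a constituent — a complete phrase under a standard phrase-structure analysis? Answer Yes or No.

No

"no" belongs to the noun phrase "no orbit" while "too" belongs to the verb phrase "too gracefully noticed that Lena realized that this stanza measured him awkwardly"; a span that runs across that boundary is not a single phrase.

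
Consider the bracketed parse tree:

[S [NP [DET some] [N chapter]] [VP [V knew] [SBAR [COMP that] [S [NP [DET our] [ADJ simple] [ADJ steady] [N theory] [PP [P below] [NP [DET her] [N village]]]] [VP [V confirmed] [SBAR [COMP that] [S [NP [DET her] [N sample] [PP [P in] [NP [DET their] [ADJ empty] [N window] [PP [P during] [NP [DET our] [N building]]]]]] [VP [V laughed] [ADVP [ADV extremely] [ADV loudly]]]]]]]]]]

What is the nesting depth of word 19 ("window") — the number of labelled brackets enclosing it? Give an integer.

11

Path from the root down to the word: S → VP → SBAR → S → VP → SBAR → S → NP → PP → NP → N. That is 11 enclosing brackets.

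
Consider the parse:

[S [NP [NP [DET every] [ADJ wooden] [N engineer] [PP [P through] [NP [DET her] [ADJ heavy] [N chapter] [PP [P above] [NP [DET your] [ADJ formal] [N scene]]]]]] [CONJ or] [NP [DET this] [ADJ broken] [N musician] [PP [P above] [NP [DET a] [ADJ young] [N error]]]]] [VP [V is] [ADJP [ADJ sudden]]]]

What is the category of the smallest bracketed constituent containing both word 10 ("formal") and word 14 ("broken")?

Word 10 lies under S → NP → NP → PP → NP → PP → NP → ADJ; word 14 lies under S → NP → NP → ADJ. The lowest shared node is the NP.

NP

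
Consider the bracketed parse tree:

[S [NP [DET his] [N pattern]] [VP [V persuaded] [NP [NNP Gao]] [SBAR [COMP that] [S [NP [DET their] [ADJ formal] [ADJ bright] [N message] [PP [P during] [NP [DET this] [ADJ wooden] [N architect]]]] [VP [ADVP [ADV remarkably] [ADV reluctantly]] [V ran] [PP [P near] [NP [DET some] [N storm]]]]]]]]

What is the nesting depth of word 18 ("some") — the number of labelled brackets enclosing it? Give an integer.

8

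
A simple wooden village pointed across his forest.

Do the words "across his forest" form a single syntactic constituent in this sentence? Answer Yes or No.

Yes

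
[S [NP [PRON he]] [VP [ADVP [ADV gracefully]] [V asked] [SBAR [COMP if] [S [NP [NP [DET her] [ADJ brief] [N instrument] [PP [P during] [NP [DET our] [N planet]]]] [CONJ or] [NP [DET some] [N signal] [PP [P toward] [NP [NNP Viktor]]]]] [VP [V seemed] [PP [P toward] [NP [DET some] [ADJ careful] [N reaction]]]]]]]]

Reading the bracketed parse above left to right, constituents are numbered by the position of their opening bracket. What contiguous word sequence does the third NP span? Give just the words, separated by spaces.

her brief instrument during our planet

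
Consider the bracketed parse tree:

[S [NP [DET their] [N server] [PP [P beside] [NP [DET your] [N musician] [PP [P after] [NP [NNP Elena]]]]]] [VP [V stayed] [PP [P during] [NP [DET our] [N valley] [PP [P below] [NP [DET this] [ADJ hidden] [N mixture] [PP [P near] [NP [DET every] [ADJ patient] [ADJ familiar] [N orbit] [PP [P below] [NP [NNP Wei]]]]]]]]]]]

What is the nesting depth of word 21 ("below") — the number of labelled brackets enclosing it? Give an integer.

10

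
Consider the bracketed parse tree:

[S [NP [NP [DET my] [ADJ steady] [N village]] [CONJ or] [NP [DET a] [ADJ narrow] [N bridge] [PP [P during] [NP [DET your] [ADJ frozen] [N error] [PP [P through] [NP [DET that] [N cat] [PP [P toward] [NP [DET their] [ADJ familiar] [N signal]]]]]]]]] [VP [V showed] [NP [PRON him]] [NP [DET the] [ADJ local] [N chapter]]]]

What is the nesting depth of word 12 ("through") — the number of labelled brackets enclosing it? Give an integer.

Counting open brackets not yet closed at "through": [S [NP [NP [PP [NP [PP [P = 7.

7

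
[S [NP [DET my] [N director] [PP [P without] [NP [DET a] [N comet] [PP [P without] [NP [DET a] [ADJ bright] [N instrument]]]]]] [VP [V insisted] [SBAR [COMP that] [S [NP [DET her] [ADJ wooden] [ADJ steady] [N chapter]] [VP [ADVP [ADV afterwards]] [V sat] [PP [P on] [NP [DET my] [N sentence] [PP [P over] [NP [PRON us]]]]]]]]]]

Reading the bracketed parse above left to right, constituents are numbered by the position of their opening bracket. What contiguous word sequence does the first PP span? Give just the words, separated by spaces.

without a comet without a bright instrument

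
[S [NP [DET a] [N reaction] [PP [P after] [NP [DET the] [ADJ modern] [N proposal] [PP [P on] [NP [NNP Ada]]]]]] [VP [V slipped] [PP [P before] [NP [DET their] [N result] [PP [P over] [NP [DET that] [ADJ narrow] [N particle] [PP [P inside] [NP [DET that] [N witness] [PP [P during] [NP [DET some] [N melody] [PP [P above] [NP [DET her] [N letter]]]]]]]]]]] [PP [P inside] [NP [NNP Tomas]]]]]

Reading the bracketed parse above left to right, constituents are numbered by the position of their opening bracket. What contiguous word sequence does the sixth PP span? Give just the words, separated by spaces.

during some melody above her letter

Opening `[PP` markers occur at word positions 3, 7, 10, 13, 17, 20, 23, 26; the sixth of these opens the constituent [PP during some melody above her letter].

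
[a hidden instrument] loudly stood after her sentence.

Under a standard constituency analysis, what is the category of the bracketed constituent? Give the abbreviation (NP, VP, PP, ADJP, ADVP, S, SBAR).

NP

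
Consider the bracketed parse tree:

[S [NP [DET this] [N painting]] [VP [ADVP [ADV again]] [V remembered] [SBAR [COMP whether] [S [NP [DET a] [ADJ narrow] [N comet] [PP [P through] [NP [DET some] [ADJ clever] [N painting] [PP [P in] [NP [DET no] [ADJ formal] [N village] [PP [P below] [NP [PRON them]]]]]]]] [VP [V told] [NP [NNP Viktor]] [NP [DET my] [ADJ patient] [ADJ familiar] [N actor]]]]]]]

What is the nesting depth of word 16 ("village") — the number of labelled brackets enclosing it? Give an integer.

The word sits inside N, which is inside NP, inside PP, inside NP, inside PP, inside NP, inside S, inside SBAR, inside VP, inside S — 10 brackets in all.

10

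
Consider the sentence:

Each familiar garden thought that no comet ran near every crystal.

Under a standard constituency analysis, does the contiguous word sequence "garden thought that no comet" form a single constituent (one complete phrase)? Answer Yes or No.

No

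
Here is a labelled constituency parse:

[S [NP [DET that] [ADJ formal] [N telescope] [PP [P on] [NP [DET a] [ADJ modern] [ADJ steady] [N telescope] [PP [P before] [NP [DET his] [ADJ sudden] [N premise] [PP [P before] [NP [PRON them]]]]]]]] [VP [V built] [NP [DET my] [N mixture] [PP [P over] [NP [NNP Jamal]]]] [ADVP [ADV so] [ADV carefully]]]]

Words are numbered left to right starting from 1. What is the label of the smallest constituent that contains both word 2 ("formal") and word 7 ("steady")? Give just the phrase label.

NP

Both words fall inside [NP that formal telescope on a modern steady telescope before his sudden premise before them] (words 1–14), and no smaller constituent contains them both. Label: NP.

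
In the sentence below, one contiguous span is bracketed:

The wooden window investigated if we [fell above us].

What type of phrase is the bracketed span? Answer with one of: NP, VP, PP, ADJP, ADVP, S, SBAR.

The bracketed span "fell above us" is headed by "fell", making it a verb phrase (VP).

VP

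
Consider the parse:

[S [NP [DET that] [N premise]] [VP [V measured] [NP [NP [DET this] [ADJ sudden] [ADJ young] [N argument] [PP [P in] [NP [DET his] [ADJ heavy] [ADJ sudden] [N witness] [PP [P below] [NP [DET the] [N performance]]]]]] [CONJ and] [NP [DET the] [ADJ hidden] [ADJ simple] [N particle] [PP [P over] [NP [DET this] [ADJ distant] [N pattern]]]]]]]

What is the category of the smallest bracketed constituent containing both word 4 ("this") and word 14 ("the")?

NP

Word 4 lies under S → VP → NP → NP → DET; word 14 lies under S → VP → NP → NP → PP → NP → PP → NP → DET. The lowest shared node is the NP.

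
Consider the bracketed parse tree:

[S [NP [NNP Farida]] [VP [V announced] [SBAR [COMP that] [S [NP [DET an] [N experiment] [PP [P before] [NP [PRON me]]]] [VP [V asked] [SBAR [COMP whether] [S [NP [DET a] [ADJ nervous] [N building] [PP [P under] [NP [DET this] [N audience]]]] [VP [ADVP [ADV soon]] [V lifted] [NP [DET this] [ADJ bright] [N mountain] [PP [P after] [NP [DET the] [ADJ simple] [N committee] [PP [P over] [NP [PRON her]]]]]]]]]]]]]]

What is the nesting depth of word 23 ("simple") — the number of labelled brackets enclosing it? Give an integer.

The word sits inside ADJ, which is inside NP, inside PP, inside NP, inside VP, inside S, inside SBAR, inside VP, inside S, inside SBAR, inside VP, inside S — 12 brackets in all.

12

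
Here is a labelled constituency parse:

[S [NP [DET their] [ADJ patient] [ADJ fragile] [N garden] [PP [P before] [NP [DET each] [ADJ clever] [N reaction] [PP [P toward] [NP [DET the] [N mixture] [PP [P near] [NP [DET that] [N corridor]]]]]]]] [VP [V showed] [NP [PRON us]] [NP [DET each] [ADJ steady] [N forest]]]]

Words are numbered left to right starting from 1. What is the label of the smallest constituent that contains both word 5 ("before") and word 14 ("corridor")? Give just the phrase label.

PP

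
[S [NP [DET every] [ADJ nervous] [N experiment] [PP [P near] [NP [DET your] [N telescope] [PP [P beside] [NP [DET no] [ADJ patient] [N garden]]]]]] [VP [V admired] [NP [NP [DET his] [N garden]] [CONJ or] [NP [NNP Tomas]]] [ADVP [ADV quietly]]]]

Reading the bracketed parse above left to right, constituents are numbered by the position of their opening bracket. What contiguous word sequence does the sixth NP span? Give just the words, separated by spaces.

Tomas

The NP opening brackets appear, in order, over: "every nervous experiment near your telescope beside no patient garden"; "your telescope beside no patient garden"; "no patient garden"; "his garden or Tomas"; "his garden"; "Tomas". The sixth one spans "Tomas".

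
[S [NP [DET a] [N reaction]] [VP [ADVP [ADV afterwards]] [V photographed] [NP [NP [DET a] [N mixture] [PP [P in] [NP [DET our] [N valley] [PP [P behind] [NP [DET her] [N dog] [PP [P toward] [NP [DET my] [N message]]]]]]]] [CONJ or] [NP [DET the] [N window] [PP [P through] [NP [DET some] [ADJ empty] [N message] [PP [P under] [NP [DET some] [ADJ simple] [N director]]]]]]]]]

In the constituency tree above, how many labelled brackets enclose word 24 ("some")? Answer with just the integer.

9

Counting open brackets not yet closed at "some": [S [VP [NP [NP [PP [NP [PP [NP [DET = 9.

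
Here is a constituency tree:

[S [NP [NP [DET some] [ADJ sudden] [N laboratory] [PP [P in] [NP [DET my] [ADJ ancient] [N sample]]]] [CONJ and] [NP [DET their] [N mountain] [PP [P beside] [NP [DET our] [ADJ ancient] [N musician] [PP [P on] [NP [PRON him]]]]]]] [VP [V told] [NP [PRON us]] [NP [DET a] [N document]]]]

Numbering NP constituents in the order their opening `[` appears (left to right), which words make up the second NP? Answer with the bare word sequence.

some sudden laboratory in my ancient sample

The NP opening brackets appear, in order, over: "some sudden laboratory in my ancient sample and their mountain beside our ancient musician on him"; "some sudden laboratory in my ancient sample"; "my ancient sample"; "their mountain beside our ancient musician on him"; "our ancient musician on him"; "him"; "us"; "a document". The second one spans "some sudden laboratory in my ancient sample".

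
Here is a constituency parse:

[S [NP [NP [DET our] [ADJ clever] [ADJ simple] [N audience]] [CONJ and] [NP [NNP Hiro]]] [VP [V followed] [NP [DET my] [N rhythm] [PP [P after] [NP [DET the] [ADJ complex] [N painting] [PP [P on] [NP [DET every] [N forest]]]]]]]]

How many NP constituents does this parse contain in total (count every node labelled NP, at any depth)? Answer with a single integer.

6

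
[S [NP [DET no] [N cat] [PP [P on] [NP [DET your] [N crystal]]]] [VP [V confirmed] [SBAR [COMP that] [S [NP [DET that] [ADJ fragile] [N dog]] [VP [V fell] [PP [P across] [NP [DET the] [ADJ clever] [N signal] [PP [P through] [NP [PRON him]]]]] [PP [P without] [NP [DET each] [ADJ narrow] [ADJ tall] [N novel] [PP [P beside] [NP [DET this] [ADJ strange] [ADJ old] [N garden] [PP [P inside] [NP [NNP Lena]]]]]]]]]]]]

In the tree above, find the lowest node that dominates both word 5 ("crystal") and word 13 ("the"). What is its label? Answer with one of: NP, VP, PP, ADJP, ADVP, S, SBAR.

Word 5 lies under S → NP → PP → NP → N; word 13 lies under S → VP → SBAR → S → VP → PP → NP → DET. The lowest shared node is the S.

S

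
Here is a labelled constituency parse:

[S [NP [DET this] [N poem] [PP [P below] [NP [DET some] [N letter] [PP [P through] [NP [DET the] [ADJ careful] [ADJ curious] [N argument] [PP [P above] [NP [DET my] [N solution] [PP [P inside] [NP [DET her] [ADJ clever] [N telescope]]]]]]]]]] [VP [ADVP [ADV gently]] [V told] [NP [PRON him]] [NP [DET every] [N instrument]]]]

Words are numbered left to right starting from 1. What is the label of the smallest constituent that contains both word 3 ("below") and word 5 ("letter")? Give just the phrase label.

PP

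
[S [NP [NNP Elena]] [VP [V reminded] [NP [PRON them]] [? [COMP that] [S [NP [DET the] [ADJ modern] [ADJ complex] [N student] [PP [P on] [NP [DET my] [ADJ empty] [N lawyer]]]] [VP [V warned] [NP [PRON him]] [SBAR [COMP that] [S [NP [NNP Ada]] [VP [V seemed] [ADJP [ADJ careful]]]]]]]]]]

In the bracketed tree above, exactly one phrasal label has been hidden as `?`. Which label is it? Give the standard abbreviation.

SBAR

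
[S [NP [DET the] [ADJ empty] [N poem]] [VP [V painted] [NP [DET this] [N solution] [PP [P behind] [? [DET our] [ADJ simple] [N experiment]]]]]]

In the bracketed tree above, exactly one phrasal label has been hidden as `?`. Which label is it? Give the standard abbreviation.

NP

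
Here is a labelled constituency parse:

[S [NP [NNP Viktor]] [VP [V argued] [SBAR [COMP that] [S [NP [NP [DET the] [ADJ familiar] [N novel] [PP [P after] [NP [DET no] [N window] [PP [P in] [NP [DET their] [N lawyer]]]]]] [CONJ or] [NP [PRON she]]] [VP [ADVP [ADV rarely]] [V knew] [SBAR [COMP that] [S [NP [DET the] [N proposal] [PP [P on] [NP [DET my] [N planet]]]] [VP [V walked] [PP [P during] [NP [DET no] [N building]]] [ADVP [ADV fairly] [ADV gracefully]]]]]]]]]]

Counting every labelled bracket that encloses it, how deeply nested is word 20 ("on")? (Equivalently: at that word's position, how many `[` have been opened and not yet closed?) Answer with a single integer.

The word sits inside P, which is inside PP, inside NP, inside S, inside SBAR, inside VP, inside S, inside SBAR, inside VP, inside S — 10 brackets in all.

10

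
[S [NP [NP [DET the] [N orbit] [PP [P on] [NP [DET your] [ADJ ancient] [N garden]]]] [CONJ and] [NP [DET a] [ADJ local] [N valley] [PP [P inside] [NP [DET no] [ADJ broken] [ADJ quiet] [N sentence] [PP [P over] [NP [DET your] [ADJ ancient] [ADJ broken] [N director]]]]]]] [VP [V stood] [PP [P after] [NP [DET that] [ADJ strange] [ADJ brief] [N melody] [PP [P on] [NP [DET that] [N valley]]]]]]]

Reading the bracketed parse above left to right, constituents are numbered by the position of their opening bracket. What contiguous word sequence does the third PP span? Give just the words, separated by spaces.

over your ancient broken director

In left-to-right order the PP constituents are "on your ancient garden"; "inside no broken quiet sentence over your ancient broken director"; "over your ancient broken director"; "after that strange brief melody on that valley"; "on that valley". Number 3 is "over your ancient broken director".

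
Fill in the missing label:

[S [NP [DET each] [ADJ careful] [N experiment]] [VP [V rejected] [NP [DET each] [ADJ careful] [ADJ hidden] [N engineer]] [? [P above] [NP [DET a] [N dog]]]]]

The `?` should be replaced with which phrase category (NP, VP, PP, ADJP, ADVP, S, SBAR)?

PP

Looking at what the `?` directly dominates — P 'above', NP — this is a prepositional phrase (PP).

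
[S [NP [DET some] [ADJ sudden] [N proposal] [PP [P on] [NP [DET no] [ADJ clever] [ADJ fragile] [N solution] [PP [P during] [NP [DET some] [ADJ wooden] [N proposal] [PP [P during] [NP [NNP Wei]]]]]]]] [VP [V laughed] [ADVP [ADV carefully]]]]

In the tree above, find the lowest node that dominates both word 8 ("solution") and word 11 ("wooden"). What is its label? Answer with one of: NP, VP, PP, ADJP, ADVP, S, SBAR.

NP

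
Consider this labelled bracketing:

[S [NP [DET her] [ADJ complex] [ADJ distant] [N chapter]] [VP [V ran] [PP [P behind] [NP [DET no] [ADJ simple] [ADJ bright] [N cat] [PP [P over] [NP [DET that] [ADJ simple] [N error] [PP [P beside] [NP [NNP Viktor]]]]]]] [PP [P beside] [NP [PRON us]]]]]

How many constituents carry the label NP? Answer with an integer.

5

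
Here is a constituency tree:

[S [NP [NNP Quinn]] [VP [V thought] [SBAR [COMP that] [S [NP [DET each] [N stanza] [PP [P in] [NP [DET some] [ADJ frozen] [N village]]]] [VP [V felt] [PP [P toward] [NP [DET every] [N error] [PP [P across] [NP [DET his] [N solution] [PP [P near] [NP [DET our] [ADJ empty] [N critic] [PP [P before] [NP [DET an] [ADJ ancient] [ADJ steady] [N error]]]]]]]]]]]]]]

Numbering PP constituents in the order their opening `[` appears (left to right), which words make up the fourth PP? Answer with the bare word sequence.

near our empty critic before an ancient steady error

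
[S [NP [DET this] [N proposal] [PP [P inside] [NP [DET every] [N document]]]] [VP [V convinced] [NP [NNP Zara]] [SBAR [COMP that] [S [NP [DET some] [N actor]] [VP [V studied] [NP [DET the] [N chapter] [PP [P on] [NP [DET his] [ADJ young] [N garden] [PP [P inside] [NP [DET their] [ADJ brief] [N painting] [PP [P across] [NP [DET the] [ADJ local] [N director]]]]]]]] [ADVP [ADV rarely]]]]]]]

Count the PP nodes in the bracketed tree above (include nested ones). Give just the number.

4

Listing each PP by its span: [PP inside every document]; [PP on his young garden inside their brief painting across the local director]; [PP inside their brief painting across the local director]; [PP across the local director] — that makes 4.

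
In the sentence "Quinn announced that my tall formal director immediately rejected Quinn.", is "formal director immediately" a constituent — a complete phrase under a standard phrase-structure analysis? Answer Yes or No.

No

"formal" belongs to the noun phrase "my tall formal director" while "immediately" belongs to the verb phrase "immediately rejected Quinn"; a span that runs across that boundary is not a single phrase.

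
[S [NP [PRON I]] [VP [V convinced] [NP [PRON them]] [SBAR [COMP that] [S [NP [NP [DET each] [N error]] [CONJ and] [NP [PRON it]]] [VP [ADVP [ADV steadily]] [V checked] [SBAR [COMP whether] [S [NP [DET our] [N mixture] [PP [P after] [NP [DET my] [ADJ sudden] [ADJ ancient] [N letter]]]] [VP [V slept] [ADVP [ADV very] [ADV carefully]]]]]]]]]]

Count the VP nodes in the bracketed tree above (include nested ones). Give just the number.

3

Scanning left to right, an opening `[VP` appears at word positions 2, 9, 19 — 3 in total.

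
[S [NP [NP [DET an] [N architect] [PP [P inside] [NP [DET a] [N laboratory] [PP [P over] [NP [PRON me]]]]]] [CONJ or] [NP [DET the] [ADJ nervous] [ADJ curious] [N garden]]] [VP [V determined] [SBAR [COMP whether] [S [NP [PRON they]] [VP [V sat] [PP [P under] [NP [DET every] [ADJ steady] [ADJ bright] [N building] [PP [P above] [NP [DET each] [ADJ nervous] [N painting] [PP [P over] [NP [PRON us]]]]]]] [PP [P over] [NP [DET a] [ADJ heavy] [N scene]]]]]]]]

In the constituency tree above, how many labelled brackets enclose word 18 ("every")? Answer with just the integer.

Path from the root down to the word: S → VP → SBAR → S → VP → PP → NP → DET. That is 8 enclosing brackets.

8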